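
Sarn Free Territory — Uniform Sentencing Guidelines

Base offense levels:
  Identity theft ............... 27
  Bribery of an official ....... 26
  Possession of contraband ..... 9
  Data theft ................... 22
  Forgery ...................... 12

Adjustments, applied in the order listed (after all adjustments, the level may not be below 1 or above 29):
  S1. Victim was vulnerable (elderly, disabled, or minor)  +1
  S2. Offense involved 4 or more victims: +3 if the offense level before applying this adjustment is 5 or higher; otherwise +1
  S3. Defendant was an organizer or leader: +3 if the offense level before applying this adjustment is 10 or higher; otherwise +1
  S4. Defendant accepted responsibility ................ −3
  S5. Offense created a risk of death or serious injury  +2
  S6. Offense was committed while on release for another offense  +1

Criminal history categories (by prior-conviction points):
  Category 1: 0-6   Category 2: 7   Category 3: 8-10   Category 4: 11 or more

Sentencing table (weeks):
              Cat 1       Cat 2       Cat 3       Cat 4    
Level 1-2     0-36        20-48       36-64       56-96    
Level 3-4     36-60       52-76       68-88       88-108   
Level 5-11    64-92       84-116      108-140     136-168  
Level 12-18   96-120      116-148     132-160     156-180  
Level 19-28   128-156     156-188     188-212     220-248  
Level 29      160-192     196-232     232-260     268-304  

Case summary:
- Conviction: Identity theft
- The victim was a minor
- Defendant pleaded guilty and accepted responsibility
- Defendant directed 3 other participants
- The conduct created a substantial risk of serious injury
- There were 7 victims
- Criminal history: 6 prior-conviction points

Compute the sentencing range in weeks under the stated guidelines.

160-192 weeks

Base offense level for identity theft: 27.
S1 applies: 27 + 1 = 28.
S2 applies (level before this adjustment is 28 ≥ 5, so +3): 28 + 3 = 31.
S3 applies (level before this adjustment is 31 ≥ 10, so +3): 31 + 3 = 34.
S4 applies: 34 − 3 = 31.
S5 applies: 31 + 2 = 33.
Level 33 exceeds the maximum of 29; capped at 29.
Final offense level: 29.
Criminal history: 6 prior points → Category 1 (0-6).
Level 29 falls in the 29 band.
Grid: Level 29 × Category 1 = 160-192 weeks.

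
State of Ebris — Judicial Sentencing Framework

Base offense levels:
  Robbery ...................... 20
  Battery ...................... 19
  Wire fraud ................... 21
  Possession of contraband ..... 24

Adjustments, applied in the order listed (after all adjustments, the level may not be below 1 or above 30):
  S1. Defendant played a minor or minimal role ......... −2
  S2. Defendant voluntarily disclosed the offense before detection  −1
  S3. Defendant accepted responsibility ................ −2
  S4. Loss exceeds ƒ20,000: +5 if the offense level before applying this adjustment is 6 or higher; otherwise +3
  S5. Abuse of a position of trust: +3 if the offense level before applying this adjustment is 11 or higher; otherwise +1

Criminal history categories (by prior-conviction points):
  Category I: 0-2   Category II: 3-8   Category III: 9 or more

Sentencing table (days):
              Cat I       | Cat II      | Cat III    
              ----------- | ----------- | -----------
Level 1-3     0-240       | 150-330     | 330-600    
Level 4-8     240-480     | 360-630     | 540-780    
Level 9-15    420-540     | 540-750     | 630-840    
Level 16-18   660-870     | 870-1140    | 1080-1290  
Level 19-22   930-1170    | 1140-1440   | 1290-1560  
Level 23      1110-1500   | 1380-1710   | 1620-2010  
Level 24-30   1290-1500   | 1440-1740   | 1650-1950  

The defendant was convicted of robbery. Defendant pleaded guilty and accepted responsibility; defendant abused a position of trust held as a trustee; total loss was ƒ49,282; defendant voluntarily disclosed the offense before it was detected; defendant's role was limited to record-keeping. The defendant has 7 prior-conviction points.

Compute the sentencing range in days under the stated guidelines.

Base offense level for robbery: 20.
S1 applies: 20 − 2 = 18.
S2 applies: 18 − 1 = 17.
S3 applies: 17 − 2 = 15.
S4 applies (level before this adjustment is 15 ≥ 6, so +5): 15 + 5 = 20.
S5 applies (level before this adjustment is 20 ≥ 11, so +3): 20 + 3 = 23.
Final offense level: 23.
Criminal history: 7 prior points → Category II (3-8).
Level 23 falls in the 23 band.
Grid: Level 23 × Category II = 1380-1710 days.

1380-1710 days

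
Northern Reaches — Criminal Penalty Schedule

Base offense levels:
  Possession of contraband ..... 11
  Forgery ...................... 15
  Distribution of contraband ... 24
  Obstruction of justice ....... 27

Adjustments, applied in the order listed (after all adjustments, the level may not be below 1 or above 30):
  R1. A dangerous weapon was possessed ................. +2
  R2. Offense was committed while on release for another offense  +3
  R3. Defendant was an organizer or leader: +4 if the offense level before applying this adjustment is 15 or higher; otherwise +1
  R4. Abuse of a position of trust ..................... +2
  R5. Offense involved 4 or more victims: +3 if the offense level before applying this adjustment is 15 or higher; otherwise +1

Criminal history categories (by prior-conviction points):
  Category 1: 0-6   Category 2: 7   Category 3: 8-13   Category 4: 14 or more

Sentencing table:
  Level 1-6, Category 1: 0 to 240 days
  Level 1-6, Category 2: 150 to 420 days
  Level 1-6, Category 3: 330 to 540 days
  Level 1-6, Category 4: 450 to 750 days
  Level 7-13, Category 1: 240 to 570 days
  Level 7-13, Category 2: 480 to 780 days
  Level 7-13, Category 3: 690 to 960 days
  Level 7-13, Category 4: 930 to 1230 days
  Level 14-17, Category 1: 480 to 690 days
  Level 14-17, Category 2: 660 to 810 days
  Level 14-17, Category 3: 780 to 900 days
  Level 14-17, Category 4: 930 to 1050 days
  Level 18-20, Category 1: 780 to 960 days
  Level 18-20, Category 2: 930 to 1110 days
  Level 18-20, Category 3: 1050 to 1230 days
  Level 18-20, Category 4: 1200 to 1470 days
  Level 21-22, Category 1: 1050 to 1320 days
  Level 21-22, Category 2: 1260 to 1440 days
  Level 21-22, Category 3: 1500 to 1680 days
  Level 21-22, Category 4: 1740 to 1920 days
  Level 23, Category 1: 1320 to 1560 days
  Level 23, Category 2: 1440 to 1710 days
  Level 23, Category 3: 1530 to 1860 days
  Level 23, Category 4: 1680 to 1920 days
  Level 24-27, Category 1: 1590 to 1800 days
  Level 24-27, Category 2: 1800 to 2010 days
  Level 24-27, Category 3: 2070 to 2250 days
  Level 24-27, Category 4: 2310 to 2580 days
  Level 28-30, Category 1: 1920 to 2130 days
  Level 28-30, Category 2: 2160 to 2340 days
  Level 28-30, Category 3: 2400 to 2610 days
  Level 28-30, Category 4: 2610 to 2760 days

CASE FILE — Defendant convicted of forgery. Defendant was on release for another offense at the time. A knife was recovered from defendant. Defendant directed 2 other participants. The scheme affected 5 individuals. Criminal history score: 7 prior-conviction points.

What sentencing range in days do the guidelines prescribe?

1800-2010 days

Base offense level for forgery: 15.
R1 applies: 15 + 2 = 17.
R2 applies: 17 + 3 = 20.
R3 applies (level before this adjustment is 20 ≥ 15, so +4): 20 + 4 = 24.
R4 does not apply.
R5 applies (level before this adjustment is 24 ≥ 15, so +3): 24 + 3 = 27.
Final offense level: 27.
Criminal history: 7 prior points → Category 2 (7).
Level 27 falls in the 24-27 band.
Grid: Level 24-27 × Category 2 = 1800-2010 days.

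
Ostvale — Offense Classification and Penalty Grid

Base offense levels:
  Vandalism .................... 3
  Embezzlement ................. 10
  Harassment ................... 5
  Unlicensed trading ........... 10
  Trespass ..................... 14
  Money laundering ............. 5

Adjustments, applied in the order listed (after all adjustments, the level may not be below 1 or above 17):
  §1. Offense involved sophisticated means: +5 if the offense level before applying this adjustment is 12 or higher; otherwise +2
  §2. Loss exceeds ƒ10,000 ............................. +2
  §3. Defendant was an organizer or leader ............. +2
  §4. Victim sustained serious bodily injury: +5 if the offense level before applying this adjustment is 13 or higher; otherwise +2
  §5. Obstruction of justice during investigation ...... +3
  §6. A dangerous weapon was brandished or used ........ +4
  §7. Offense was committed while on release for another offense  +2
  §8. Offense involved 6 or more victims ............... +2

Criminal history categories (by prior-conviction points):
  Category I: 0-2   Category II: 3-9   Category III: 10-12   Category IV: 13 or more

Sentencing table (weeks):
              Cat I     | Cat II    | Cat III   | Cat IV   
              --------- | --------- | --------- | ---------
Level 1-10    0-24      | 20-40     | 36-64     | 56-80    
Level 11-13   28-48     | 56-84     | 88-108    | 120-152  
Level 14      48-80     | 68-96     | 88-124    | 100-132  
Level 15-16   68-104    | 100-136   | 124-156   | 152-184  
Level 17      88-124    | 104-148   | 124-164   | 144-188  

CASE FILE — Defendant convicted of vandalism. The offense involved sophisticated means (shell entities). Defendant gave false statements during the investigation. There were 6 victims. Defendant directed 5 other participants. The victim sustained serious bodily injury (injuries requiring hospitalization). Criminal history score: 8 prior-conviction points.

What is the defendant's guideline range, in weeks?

68-96 weeks

Base offense level for vandalism: 3.
§1 applies (level before this adjustment is 3 < 12, so +2): 3 + 2 = 5.
§3 applies: 5 + 2 = 7.
§4 applies (level before this adjustment is 7 < 13, so +2): 7 + 2 = 9.
§5 applies: 9 + 3 = 12.
§7 does not apply.
§8 applies: 12 + 2 = 14.
Final offense level: 14.
Criminal history: 8 prior points → Category II (3-9).
Level 14 falls in the 14 band.
Grid: Level 14 × Category II = 68-96 weeks.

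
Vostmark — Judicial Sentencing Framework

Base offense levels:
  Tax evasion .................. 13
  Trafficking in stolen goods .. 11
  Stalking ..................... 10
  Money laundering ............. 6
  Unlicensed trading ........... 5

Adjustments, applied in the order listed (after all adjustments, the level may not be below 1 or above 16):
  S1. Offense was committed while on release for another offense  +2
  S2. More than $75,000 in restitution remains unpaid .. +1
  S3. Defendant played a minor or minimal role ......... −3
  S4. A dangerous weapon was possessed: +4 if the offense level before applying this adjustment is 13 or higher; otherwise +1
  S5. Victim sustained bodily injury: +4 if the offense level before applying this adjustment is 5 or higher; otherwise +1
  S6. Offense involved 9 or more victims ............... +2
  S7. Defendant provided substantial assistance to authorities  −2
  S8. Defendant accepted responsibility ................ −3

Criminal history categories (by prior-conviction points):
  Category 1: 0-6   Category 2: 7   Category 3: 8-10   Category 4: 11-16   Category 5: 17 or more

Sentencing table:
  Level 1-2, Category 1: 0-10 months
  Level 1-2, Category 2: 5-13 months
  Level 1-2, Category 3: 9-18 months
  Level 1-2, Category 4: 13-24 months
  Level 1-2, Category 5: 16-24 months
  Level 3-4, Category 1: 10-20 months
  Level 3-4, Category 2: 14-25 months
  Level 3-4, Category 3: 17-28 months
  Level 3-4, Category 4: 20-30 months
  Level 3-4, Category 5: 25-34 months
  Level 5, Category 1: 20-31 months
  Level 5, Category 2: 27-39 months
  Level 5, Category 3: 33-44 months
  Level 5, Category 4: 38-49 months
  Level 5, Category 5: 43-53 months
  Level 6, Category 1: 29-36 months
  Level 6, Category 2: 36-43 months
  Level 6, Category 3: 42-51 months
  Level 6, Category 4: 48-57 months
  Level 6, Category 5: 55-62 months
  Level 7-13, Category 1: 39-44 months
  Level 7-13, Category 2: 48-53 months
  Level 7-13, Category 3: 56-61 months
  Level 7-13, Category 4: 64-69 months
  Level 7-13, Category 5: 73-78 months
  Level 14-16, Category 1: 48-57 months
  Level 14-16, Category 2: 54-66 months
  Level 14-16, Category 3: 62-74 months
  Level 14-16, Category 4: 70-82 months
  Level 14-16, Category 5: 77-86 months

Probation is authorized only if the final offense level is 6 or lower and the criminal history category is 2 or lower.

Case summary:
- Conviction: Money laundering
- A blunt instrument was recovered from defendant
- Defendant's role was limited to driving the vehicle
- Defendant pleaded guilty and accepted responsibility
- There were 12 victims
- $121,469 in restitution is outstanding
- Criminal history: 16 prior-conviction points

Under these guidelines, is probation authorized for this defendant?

Base offense level for money laundering: 6.
S1 does not apply.
S2 applies: 6 + 1 = 7.
S3 applies: 7 − 3 = 4.
S4 applies (level before this adjustment is 4 < 13, so +1): 4 + 1 = 5.
S6 applies: 5 + 2 = 7.
S8 applies: 7 − 3 = 4.
Final offense level: 4.
Criminal history: 16 prior points → Category 4 (11-16).
Level 4 falls in the 3-4 band.
Grid: Level 3-4 × Category 4 = 20-30 months.
Probation check: level 4 ≤ 6 and category 4 > 2 → not eligible.

No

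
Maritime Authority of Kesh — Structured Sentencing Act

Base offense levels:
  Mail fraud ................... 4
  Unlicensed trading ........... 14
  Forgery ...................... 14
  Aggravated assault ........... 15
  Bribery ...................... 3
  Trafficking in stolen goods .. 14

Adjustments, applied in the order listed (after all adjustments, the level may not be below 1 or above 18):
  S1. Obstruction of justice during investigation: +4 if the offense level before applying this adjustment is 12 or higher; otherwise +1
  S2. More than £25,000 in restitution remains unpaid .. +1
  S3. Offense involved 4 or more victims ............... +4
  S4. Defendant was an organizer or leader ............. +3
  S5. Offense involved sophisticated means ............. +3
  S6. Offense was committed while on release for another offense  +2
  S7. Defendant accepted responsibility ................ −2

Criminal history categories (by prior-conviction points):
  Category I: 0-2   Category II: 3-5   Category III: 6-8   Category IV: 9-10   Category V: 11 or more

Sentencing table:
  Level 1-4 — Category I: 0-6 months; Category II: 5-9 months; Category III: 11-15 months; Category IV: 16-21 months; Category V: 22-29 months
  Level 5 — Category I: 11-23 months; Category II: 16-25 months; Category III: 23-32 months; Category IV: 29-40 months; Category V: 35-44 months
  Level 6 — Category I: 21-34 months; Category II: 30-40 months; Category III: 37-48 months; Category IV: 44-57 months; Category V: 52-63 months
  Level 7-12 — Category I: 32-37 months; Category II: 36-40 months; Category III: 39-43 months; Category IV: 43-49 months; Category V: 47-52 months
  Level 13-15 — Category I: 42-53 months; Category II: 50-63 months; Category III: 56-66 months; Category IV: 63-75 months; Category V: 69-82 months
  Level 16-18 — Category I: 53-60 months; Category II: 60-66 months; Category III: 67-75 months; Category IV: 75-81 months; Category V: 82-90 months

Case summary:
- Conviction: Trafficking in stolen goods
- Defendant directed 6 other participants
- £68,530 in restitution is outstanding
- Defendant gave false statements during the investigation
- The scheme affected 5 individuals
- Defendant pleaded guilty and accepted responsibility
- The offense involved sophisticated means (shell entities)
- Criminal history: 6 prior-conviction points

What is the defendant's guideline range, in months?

67-75 months

Base offense level for trafficking in stolen goods: 14.
S1 applies (level before this adjustment is 14 ≥ 12, so +4): 14 + 4 = 18.
S2 applies: 18 + 1 = 19.
S3 applies: 19 + 4 = 23.
S4 applies: 23 + 3 = 26.
S5 applies: 26 + 3 = 29.
S7 applies: 29 − 2 = 27.
Level 27 exceeds the maximum of 18; capped at 18.
Final offense level: 18.
Criminal history: 6 prior points → Category III (6-8).
Level 18 falls in the 16-18 band.
Grid: Level 16-18 × Category III = 67-75 months.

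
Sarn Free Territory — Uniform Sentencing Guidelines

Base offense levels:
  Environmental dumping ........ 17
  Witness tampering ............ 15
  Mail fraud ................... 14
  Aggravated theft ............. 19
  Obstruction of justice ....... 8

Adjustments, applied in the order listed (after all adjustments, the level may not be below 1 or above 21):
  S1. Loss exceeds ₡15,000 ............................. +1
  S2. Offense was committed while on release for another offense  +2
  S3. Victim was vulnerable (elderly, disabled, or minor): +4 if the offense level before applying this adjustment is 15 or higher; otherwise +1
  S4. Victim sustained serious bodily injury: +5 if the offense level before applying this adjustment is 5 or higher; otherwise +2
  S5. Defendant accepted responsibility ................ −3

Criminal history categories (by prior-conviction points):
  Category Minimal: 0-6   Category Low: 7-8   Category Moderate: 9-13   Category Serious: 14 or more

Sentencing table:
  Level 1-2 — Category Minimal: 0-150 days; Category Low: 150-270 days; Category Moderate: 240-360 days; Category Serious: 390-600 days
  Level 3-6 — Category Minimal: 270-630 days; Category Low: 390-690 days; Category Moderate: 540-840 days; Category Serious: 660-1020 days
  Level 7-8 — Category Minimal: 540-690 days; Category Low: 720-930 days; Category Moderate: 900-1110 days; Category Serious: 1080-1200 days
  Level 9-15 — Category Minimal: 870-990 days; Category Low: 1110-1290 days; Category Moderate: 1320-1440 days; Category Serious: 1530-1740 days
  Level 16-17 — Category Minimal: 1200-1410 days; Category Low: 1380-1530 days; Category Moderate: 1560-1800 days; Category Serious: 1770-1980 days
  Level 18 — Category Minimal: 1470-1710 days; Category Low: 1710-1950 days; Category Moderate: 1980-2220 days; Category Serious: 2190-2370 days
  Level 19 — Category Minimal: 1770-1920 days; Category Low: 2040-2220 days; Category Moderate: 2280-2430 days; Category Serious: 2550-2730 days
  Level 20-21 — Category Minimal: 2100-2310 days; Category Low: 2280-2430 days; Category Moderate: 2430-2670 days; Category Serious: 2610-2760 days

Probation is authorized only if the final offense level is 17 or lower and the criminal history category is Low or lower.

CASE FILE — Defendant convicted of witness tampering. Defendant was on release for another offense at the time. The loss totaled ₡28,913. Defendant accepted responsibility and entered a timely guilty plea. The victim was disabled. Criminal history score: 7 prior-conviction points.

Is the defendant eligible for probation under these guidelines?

Base offense level for witness tampering: 15.
S1 applies: 15 + 1 = 16.
S2 applies: 16 + 2 = 18.
S3 applies (level before this adjustment is 18 ≥ 15, so +4): 18 + 4 = 22.
S5 applies: 22 − 3 = 19.
Final offense level: 19.
Criminal history: 7 prior points → Category Low (7-8).
Level 19 falls in the 19 band.
Grid: Level 19 × Category Low = 2040-2220 days.
Probation check: level 19 > 17 and category Low ≤ Low → not eligible.

No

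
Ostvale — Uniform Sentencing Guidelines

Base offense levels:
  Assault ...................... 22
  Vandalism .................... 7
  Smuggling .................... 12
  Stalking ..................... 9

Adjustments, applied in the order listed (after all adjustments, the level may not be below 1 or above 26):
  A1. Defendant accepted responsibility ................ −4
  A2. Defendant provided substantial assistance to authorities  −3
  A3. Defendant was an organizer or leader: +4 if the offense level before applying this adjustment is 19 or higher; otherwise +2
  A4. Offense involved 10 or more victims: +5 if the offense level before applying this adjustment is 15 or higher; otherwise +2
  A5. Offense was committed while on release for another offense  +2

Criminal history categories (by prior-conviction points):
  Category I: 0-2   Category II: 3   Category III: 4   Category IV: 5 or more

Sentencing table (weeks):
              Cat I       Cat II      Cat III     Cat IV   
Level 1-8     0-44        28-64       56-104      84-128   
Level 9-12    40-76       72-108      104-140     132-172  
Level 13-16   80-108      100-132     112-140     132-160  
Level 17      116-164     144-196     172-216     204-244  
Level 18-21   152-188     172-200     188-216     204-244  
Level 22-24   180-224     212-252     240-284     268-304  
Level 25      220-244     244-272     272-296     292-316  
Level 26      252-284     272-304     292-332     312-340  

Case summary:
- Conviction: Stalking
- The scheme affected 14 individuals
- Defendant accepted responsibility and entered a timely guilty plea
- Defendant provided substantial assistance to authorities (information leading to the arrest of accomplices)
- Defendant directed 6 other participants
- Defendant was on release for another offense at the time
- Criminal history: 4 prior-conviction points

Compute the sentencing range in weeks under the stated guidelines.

56-104 weeks

Base offense level for stalking: 9.
A1 applies: 9 − 4 = 5.
A2 applies: 5 − 3 = 2.
A3 applies (level before this adjustment is 2 < 19, so +2): 2 + 2 = 4.
A4 applies (level before this adjustment is 4 < 15, so +2): 4 + 2 = 6.
A5 applies: 6 + 2 = 8.
Final offense level: 8.
Criminal history: 4 prior points → Category III (4).
Level 8 falls in the 1-8 band.
Grid: Level 1-8 × Category III = 56-104 weeks.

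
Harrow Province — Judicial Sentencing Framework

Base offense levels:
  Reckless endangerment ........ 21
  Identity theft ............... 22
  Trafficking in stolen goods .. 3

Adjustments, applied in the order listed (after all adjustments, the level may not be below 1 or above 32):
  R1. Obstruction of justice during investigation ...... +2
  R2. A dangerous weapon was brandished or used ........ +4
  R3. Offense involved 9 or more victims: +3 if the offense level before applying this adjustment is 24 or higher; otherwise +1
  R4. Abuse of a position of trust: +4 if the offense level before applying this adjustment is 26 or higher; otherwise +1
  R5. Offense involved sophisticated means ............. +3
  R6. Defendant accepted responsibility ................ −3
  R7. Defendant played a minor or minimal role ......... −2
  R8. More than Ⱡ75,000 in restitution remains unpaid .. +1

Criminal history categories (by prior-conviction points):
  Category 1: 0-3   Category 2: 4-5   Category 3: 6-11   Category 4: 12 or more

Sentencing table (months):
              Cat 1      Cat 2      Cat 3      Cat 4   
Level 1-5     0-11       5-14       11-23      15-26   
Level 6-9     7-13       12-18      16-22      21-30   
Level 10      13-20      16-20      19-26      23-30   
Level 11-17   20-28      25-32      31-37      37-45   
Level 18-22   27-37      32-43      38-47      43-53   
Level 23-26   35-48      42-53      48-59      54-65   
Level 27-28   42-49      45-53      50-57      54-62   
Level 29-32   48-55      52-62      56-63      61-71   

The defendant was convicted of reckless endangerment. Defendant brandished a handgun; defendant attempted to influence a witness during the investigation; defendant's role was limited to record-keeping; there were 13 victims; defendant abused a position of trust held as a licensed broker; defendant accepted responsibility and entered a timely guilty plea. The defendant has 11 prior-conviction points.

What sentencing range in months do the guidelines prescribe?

Base offense level for reckless endangerment: 21.
R1 applies: 21 + 2 = 23.
R2 applies: 23 + 4 = 27.
R3 applies (level before this adjustment is 27 ≥ 24, so +3): 27 + 3 = 30.
R4 applies (level before this adjustment is 30 ≥ 26, so +4): 30 + 4 = 34.
R5 does not apply.
R6 applies: 34 − 3 = 31.
R7 applies: 31 − 2 = 29.
R8 does not apply.
Final offense level: 29.
Criminal history: 11 prior points → Category 3 (6-11).
Level 29 falls in the 29-32 band.
Grid: Level 29-32 × Category 3 = 56-63 months.

56-63 months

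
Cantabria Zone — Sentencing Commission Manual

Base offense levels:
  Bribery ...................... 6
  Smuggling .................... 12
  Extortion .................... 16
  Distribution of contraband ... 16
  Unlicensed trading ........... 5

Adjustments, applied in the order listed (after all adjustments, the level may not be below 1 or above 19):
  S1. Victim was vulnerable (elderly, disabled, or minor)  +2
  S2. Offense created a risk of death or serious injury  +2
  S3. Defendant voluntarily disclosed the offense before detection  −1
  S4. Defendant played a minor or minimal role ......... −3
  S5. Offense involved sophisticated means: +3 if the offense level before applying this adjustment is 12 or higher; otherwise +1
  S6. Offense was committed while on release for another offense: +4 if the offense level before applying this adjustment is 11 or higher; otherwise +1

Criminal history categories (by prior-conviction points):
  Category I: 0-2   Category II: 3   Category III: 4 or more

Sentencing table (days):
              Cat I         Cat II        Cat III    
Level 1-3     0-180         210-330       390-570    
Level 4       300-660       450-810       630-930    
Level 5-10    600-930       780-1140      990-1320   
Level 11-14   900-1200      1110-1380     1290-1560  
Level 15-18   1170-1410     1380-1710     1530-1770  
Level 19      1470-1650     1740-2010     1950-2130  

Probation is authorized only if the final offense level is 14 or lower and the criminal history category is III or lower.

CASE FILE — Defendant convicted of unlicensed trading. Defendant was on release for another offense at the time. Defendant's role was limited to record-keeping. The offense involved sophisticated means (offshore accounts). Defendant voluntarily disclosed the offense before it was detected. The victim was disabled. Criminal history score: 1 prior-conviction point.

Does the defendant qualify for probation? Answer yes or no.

Base offense level for unlicensed trading: 5.
S1 applies: 5 + 2 = 7.
S3 applies: 7 − 1 = 6.
S4 applies: 6 − 3 = 3.
S5 applies (level before this adjustment is 3 < 12, so +1): 3 + 1 = 4.
S6 applies (level before this adjustment is 4 < 11, so +1): 4 + 1 = 5.
Final offense level: 5.
Criminal history: 1 prior point → Category I (0-2).
Level 5 falls in the 5-10 band.
Grid: Level 5-10 × Category I = 600-930 days.
Probation check: level 5 ≤ 14 and category I ≤ III → eligible.

Yes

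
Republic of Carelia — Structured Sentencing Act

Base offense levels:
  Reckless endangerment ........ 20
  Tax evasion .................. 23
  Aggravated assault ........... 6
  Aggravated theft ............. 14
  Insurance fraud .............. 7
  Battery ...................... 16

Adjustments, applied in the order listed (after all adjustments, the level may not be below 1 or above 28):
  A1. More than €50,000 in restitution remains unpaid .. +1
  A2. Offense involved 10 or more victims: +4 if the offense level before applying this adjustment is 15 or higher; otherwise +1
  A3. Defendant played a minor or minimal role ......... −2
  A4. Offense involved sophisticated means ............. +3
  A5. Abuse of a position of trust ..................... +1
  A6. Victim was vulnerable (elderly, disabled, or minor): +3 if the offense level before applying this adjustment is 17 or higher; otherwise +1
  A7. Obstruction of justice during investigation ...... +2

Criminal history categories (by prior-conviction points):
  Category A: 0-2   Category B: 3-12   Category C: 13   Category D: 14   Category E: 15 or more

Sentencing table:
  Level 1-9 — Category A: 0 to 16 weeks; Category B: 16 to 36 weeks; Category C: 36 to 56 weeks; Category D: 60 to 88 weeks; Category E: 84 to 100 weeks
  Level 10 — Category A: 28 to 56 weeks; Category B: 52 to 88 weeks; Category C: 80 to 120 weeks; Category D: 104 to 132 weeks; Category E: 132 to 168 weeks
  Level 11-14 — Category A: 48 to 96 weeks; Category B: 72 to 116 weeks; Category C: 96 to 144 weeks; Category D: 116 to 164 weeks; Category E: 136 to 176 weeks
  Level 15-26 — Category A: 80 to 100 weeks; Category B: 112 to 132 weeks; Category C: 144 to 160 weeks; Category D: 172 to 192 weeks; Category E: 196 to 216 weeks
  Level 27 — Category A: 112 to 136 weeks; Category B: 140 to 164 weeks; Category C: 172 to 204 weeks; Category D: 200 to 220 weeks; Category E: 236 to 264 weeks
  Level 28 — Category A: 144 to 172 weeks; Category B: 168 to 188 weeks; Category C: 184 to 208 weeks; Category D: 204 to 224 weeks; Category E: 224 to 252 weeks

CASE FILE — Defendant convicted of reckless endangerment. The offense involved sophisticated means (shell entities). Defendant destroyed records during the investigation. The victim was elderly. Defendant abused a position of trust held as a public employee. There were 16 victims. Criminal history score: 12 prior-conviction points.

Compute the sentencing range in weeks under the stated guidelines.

168-188 weeks

Base offense level for reckless endangerment: 20.
A1 does not apply.
A2 applies (level before this adjustment is 20 ≥ 15, so +4): 20 + 4 = 24.
A3 does not apply.
A4 applies: 24 + 3 = 27.
A5 applies: 27 + 1 = 28.
A6 applies (level before this adjustment is 28 ≥ 17, so +3): 28 + 3 = 31.
A7 applies: 31 + 2 = 33.
Level 33 exceeds the maximum of 28; capped at 28.
Final offense level: 28.
Criminal history: 12 prior points → Category B (3-12).
Level 28 falls in the 28 band.
Grid: Level 28 × Category B = 168-188 weeks.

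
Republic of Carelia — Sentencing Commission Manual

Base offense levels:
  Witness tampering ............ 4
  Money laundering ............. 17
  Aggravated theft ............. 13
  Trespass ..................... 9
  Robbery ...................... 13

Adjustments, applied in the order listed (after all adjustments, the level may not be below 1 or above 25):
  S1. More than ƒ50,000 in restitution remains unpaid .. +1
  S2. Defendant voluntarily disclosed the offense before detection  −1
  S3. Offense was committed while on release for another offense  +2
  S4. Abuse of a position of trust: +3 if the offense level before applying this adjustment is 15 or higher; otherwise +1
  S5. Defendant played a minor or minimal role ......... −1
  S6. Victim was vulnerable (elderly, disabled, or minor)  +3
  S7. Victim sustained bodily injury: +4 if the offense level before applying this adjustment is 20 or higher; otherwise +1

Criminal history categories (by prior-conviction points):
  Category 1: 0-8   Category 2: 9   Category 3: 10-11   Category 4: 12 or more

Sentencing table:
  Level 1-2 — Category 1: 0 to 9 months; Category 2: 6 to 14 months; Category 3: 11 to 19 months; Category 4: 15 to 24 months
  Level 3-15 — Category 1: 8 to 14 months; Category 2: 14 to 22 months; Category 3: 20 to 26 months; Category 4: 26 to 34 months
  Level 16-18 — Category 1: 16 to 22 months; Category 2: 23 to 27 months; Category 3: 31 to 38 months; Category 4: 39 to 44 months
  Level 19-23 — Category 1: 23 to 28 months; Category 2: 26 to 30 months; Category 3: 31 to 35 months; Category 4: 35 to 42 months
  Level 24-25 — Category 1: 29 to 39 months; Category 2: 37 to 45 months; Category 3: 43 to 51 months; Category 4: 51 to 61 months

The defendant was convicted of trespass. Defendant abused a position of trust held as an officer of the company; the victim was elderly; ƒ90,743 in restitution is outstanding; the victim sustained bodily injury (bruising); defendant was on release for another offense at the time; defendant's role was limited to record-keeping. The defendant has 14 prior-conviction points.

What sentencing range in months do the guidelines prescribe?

Base offense level for trespass: 9.
S1 applies: 9 + 1 = 10.
S2 does not apply.
S3 applies: 10 + 2 = 12.
S4 applies (level before this adjustment is 12 < 15, so +1): 12 + 1 = 13.
S5 applies: 13 − 1 = 12.
S6 applies: 12 + 3 = 15.
S7 applies (level before this adjustment is 15 < 20, so +1): 15 + 1 = 16.
Final offense level: 16.
Criminal history: 14 prior points → Category 4 (12+).
Level 16 falls in the 16-18 band.
Grid: Level 16-18 × Category 4 = 39-44 months.

39-44 months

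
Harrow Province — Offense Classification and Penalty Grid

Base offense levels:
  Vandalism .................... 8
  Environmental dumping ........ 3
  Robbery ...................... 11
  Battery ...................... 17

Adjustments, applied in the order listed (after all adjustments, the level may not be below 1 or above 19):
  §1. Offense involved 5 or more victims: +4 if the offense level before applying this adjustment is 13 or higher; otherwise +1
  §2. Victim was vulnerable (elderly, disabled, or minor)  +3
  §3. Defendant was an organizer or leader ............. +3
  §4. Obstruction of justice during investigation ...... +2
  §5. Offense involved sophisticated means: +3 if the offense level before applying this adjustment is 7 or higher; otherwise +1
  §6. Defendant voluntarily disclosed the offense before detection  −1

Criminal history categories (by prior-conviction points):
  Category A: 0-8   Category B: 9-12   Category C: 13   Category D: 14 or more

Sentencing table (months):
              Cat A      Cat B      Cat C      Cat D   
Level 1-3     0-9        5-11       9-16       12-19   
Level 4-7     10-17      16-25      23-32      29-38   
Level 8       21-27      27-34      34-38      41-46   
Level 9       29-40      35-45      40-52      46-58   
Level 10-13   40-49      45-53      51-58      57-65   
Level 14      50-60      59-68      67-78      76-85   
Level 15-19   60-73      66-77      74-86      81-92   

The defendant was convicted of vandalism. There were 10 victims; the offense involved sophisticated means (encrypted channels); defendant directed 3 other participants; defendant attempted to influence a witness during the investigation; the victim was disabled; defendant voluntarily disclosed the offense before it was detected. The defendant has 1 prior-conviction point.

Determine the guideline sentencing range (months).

Base offense level for vandalism: 8.
§1 applies (level before this adjustment is 8 < 13, so +1): 8 + 1 = 9.
§2 applies: 9 + 3 = 12.
§3 applies: 12 + 3 = 15.
§4 applies: 15 + 2 = 17.
§5 applies (level before this adjustment is 17 ≥ 7, so +3): 17 + 3 = 20.
§6 applies: 20 − 1 = 19.
Final offense level: 19.
Criminal history: 1 prior point → Category A (0-8).
Level 19 falls in the 15-19 band.
Grid: Level 15-19 × Category A = 60-73 months.

60-73 months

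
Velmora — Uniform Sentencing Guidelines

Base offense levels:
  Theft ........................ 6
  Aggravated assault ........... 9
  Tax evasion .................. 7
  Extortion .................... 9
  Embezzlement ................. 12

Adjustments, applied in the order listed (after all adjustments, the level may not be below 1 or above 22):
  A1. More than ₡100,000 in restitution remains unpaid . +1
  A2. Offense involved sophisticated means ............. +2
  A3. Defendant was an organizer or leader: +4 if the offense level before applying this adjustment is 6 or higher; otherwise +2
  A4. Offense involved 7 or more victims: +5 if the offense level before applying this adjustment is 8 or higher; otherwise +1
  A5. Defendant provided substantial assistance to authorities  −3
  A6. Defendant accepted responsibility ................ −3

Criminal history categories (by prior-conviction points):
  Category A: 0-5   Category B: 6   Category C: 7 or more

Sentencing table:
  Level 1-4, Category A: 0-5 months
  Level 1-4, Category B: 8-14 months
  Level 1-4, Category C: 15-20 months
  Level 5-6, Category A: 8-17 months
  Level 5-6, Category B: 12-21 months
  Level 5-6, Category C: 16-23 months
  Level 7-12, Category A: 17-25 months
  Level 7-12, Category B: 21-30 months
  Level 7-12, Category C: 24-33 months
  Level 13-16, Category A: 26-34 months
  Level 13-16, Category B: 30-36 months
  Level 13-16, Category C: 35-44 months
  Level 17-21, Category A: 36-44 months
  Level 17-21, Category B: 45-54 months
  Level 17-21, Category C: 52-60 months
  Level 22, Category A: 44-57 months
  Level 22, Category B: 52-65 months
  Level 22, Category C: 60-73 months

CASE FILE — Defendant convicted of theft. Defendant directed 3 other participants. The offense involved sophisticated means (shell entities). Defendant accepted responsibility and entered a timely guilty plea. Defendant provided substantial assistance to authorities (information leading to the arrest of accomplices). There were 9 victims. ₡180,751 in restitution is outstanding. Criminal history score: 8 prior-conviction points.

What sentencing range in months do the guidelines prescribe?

24-33 months

Base offense level for theft: 6.
A1 applies: 6 + 1 = 7.
A2 applies: 7 + 2 = 9.
A3 applies (level before this adjustment is 9 ≥ 6, so +4): 9 + 4 = 13.
A4 applies (level before this adjustment is 13 ≥ 8, so +5): 13 + 5 = 18.
A5 applies: 18 − 3 = 15.
A6 applies: 15 − 3 = 12.
Final offense level: 12.
Criminal history: 8 prior points → Category C (7+).
Level 12 falls in the 7-12 band.
Grid: Level 7-12 × Category C = 24-33 months.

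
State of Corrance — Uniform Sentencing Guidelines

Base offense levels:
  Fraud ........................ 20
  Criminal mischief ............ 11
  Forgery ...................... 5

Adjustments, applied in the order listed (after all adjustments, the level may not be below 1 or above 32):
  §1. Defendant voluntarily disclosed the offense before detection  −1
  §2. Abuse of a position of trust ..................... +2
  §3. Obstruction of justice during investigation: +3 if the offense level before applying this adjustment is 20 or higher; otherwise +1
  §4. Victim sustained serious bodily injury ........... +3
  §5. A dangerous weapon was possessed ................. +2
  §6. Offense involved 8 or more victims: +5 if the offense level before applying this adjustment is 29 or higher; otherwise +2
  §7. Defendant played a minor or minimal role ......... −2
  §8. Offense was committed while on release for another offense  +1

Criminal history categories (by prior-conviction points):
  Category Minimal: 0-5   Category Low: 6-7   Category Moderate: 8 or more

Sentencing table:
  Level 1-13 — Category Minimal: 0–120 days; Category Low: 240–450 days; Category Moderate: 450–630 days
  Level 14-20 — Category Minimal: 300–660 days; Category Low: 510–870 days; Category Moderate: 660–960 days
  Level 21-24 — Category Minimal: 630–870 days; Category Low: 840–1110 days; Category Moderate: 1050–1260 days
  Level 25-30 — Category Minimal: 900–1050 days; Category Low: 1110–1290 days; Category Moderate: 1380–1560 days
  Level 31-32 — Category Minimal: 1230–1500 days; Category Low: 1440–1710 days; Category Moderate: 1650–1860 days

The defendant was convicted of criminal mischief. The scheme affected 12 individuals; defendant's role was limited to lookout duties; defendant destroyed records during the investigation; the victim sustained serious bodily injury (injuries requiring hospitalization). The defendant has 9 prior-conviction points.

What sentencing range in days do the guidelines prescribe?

660-960 days

Base offense level for criminal mischief: 11.
§1 does not apply.
§3 applies (level before this adjustment is 11 < 20, so +1): 11 + 1 = 12.
§4 applies: 12 + 3 = 15.
§6 applies (level before this adjustment is 15 < 29, so +2): 15 + 2 = 17.
§7 applies: 17 − 2 = 15.
Final offense level: 15.
Criminal history: 9 prior points → Category Moderate (8+).
Level 15 falls in the 14-20 band.
Grid: Level 14-20 × Category Moderate = 660-960 days.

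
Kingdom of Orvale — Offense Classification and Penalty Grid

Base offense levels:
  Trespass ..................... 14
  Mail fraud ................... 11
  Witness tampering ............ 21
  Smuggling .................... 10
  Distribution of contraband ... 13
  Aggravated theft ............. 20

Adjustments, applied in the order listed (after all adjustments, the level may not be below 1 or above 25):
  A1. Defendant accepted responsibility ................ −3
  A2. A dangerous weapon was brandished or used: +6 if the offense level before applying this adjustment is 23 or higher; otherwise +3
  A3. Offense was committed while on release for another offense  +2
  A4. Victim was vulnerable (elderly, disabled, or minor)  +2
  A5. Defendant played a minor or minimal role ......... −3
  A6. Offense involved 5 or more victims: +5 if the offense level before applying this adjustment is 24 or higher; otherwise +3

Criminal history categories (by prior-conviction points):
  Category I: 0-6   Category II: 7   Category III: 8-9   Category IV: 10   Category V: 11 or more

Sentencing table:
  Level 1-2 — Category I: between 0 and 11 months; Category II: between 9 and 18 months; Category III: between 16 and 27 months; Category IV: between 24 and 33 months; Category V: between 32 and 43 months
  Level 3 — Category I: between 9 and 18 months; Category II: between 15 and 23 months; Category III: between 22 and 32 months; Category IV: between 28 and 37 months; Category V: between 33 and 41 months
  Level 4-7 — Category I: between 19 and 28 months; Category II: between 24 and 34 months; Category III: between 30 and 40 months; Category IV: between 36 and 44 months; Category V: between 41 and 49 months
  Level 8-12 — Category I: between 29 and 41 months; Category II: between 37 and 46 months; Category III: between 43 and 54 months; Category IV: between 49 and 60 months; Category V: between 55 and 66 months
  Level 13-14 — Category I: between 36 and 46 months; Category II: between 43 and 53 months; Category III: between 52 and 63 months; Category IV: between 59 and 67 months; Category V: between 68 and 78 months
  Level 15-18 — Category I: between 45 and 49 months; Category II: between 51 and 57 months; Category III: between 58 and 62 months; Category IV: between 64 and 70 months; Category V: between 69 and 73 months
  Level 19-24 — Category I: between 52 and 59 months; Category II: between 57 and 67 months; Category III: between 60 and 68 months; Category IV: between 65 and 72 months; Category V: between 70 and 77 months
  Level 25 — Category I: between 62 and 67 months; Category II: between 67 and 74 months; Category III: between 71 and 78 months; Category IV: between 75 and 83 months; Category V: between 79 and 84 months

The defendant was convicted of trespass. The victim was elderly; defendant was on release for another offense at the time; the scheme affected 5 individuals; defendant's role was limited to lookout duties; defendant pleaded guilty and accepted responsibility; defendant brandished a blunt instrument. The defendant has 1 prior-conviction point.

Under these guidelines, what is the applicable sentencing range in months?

45-49 months

Base offense level for trespass: 14.
A1 applies: 14 − 3 = 11.
A2 applies (level before this adjustment is 11 < 23, so +3): 11 + 3 = 14.
A3 applies: 14 + 2 = 16.
A4 applies: 16 + 2 = 18.
A5 applies: 18 − 3 = 15.
A6 applies (level before this adjustment is 15 < 24, so +3): 15 + 3 = 18.
Final offense level: 18.
Criminal history: 1 prior point → Category I (0-6).
Level 18 falls in the 15-18 band.
Grid: Level 15-18 × Category I = 45-49 months.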